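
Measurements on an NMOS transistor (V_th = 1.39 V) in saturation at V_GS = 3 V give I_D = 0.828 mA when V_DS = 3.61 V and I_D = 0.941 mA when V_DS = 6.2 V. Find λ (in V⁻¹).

With V_GS fixed, I_D ∝ (1 + λ V_DS) in saturation, so I_D2/I_D1 = (1 + λ V_DS2)/(1 + λ V_DS1).
0.941/0.828 = 1.136 = (1 + 6.2 λ)/(1 + 3.61 λ).
Solving: λ (I_D1 V_DS2 − I_D2 V_DS1) = I_D2 − I_D1, so λ = (0.941 − 0.828) / (0.828 × 6.2 − 0.941 × 3.61) = 0.113 / 1.74 = 0.0651 V⁻¹.

λ = 0.0651 V⁻¹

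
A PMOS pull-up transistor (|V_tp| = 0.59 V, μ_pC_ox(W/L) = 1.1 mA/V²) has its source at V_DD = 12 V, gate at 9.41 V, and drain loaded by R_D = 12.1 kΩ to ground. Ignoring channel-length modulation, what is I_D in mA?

I_D = 0.951 mA

V_SG = V_DD − V_G = 12 − 9.41 = 2.59 V, so V_ov = 2.59 − 0.59 = 2 V.
Assume saturation: I_D = ½ k_p V_ov² = 0.5 × 1.1 × 2² = 2.2 mA, giving V_SD = V_DD − I_D R_D = 12 − 2.2 × 12.1 = -14.6 V.
But -14.6 V < V_ov = 2 V, so the device is actually in triode.
In triode I_D = k_p[V_ov V_SD − ½ V_SD²] and I_D = (V_DD − V_SD)/R_D. Equating: 6.66 V_SD² − 27.62 V_SD + 12 = 0, giving V_SD = 0.493 V (the root below V_ov).
I_D = (12 − 0.493) / 12.1 = 0.951 mA.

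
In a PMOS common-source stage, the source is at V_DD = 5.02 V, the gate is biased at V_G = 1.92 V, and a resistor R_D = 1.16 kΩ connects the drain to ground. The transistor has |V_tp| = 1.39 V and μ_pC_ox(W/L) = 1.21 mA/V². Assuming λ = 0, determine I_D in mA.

V_SG = V_DD − V_G = 5.02 − 1.92 = 3.1 V, so V_ov = 3.1 − 1.39 = 1.71 V.
Assume saturation: I_D = ½ k_p V_ov² = 0.5 × 1.21 × 1.71² = 1.77 mA, giving V_SD = V_DD − I_D R_D = 5.02 − 1.77 × 1.16 = 2.97 V.
V_SD = 2.97 V ≥ V_ov = 1.71 V, confirming saturation.

I_D = 1.77 mA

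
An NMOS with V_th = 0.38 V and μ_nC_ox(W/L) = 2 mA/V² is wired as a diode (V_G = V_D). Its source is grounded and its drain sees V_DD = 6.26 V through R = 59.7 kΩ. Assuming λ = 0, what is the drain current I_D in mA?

With gate tied to drain, V_GS = V_DS ≥ V_GS − V_th, so the device is in saturation.
KCL at the drain: ½ k_n (V_GS − V_th)² = (V_DD − V_GS)/R.
Let x = V_GS − 0.38. Then 59.7 x² + x − 5.88 = 0, giving x = 0.306 V (positive root), so V_GS = 0.686 V.
I_D = (V_DD − V_GS)/R = (6.26 − 0.686) / 59.7 = 0.0934 mA.

I_D = 0.0934 mA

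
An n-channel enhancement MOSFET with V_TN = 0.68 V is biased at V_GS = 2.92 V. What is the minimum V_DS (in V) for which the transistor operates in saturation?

The boundary between triode and saturation is V_DS = V_GS − V_TN = V_ov.
V_ov = 2.92 − 0.68 = 2.24 V.

V_DS,sat = 2.24 V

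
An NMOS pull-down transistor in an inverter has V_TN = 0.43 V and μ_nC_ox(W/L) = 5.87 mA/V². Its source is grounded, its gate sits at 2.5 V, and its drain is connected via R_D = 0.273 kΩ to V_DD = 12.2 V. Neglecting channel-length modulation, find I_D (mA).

I_D = 12.6 mA

V_GS = V_G = 2.5 V, so V_ov = 2.5 − 0.43 = 2.07 V.
Assume saturation: I_D = ½ k_n V_ov² = 0.5 × 5.87 × 2.07² = 12.6 mA, giving V_DS = V_DD − I_D R_D = 12.2 − 12.6 × 0.273 = 8.77 V.
V_DS = 8.77 V ≥ V_ov = 2.07 V, confirming saturation.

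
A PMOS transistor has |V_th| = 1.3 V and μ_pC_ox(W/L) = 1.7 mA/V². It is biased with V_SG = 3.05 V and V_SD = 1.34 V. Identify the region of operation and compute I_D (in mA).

V_ov = V_SG − |V_th| = 3.05 − 1.3 = 1.75 V.
Since V_SD = 1.34 V < V_ov = 1.75 V, the device is in the triode region.
I_D = k_p [V_ov · V_SD − ½ V_SD²] = 1.7 × [1.75 × 1.34 − 0.5 × 1.34²] = 2.46 mA.

Triode; I_D = 2.46 mA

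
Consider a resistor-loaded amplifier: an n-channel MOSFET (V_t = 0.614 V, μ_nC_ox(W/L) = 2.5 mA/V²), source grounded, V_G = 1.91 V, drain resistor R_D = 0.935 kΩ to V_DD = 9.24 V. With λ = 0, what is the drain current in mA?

V_GS = V_G = 1.91 V, so V_ov = 1.91 − 0.614 = 1.3 V.
Assume saturation: I_D = ½ k_n V_ov² = 0.5 × 2.5 × 1.3² = 2.1 mA, giving V_DS = V_DD − I_D R_D = 9.24 − 2.1 × 0.935 = 7.28 V.
V_DS = 7.28 V ≥ V_ov = 1.3 V, confirming saturation.

I_D = 2.10 mA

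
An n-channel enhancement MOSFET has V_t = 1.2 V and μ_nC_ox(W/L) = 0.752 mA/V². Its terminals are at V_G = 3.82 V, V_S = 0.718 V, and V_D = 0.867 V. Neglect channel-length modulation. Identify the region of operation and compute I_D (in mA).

V_GS = V_G − V_S = 3.82 − 0.718 = 3.1 V; V_DS = V_D − V_S = 0.867 − 0.718 = 0.149 V.
V_ov = V_GS − V_t = 3.1 − 1.2 = 1.9 V.
Since V_DS = 0.149 V < V_ov = 1.9 V, the device is in the triode region.
I_D = k_n [V_ov · V_DS − ½ V_DS²] = 0.752 × [1.9 × 0.149 − 0.5 × 0.149²] = 0.205 mA.

Triode; I_D = 0.205 mA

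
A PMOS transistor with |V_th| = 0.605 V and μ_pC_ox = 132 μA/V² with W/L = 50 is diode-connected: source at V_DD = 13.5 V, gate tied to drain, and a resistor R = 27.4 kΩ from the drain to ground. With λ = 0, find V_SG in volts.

With gate tied to drain, V_SG = V_SD ≥ V_SG − |V_th|, so the device is in saturation.
k_p = μ_pC_ox · (W/L) = 6.6 mA/V².
KCL at the drain: ½ k_p (V_SG − |V_th|)² = (V_DD − V_SG)/R.
Let x = V_SG − 0.605. Then 90.4 x² + x − 12.89 = 0, giving x = 0.372 V (positive root), so V_SG = 0.977 V.
I_D = (V_DD − V_SG)/R = (13.5 − 0.977) / 27.4 = 0.457 mA.

V_SG = 0.977 V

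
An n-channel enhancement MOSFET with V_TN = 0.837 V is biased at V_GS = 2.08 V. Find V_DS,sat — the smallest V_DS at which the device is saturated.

V_DS,sat = 1.24 V

The boundary between triode and saturation is V_DS = V_GS − V_TN = V_ov.
V_ov = 2.08 − 0.837 = 1.24 V.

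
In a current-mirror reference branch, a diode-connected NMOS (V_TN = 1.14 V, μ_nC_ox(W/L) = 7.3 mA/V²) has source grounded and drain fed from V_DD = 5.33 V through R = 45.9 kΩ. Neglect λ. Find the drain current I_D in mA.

I_D = 0.0879 mA

With gate tied to drain, V_GS = V_DS ≥ V_GS − V_TN, so the device is in saturation.
KCL at the drain: ½ k_n (V_GS − V_TN)² = (V_DD − V_GS)/R.
Let x = V_GS − 1.14. Then 168 x² + x − 4.19 = 0, giving x = 0.155 V (positive root), so V_GS = 1.3 V.
I_D = (V_DD − V_GS)/R = (5.33 − 1.3) / 45.9 = 0.0879 mA.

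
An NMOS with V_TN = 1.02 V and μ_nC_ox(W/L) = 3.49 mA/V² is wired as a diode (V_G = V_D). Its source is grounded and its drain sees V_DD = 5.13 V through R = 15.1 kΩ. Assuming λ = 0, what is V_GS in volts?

V_GS = 1.40 V

With gate tied to drain, V_GS = V_DS ≥ V_GS − V_TN, so the device is in saturation.
KCL at the drain: ½ k_n (V_GS − V_TN)² = (V_DD − V_GS)/R.
Let x = V_GS − 1.02. Then 26.3 x² + x − 4.11 = 0, giving x = 0.376 V (positive root), so V_GS = 1.4 V.
I_D = (V_DD − V_GS)/R = (5.13 − 1.4) / 15.1 = 0.247 mA.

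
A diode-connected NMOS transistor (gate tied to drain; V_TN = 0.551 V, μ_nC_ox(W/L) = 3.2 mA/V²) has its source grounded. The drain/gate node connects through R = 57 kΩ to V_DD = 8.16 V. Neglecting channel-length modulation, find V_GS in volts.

With gate tied to drain, V_GS = V_DS ≥ V_GS − V_TN, so the device is in saturation.
KCL at the drain: ½ k_n (V_GS − V_TN)² = (V_DD − V_GS)/R.
Let x = V_GS − 0.551. Then 91.2 x² + x − 7.609 = 0, giving x = 0.283 V (positive root), so V_GS = 0.834 V.
I_D = (V_DD − V_GS)/R = (8.16 − 0.834) / 57 = 0.129 mA.

V_GS = 0.834 V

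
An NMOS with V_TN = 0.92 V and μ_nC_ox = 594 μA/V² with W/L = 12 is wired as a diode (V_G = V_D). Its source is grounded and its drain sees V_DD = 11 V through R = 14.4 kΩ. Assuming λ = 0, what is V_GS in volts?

V_GS = 1.35 V

With gate tied to drain, V_GS = V_DS ≥ V_GS − V_TN, so the device is in saturation.
k_n = μ_nC_ox · (W/L) = 7.128 mA/V².
KCL at the drain: ½ k_n (V_GS − V_TN)² = (V_DD − V_GS)/R.
Let x = V_GS − 0.92. Then 51.3 x² + x − 10.08 = 0, giving x = 0.434 V (positive root), so V_GS = 1.35 V.
I_D = (V_DD − V_GS)/R = (11 − 1.35) / 14.4 = 0.67 mA.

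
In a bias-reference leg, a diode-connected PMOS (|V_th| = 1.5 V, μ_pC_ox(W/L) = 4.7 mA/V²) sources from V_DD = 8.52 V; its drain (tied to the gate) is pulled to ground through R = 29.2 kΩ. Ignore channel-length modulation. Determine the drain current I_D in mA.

I_D = 0.230 mA

With gate tied to drain, V_SG = V_SD ≥ V_SG − |V_th|, so the device is in saturation.
KCL at the drain: ½ k_p (V_SG − |V_th|)² = (V_DD − V_SG)/R.
Let x = V_SG − 1.5. Then 68.6 x² + x − 7.02 = 0, giving x = 0.313 V (positive root), so V_SG = 1.81 V.
I_D = (V_DD − V_SG)/R = (8.52 − 1.81) / 29.2 = 0.23 mA.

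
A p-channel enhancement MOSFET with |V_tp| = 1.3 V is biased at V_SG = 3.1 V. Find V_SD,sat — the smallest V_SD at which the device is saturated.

The boundary between triode and saturation is V_SD = V_SG − |V_tp| = V_ov.
V_ov = 3.1 − 1.3 = 1.8 V.

V_SD,sat = 1.80 V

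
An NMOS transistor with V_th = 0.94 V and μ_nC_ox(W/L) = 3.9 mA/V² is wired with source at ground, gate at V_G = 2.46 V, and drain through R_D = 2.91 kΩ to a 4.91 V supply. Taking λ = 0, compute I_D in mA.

V_GS = V_G = 2.46 V, so V_ov = 2.46 − 0.94 = 1.52 V.
Assume saturation: I_D = ½ k_n V_ov² = 0.5 × 3.9 × 1.52² = 4.51 mA, giving V_DS = V_DD − I_D R_D = 4.91 − 4.51 × 2.91 = -8.2 V.
But -8.2 V < V_ov = 1.52 V, so the device is actually in triode.
In triode I_D = k_n[V_ov V_DS − ½ V_DS²] and I_D = (V_DD − V_DS)/R_D. Equating: 5.67 V_DS² − 18.25 V_DS + 4.91 = 0, giving V_DS = 0.296 V (the root below V_ov).
I_D = (4.91 − 0.296) / 2.91 = 1.59 mA.

I_D = 1.59 mA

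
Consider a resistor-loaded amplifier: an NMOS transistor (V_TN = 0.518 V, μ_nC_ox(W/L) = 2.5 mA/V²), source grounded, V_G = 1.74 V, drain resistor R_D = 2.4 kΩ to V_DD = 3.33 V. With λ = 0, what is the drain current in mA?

V_GS = V_G = 1.74 V, so V_ov = 1.74 − 0.518 = 1.22 V.
Assume saturation: I_D = ½ k_n V_ov² = 0.5 × 2.5 × 1.22² = 1.87 mA, giving V_DS = V_DD − I_D R_D = 3.33 − 1.87 × 2.4 = -1.15 V.
But -1.15 V < V_ov = 1.22 V, so the device is actually in triode.
In triode I_D = k_n[V_ov V_DS − ½ V_DS²] and I_D = (V_DD − V_DS)/R_D. Equating: 3 V_DS² − 8.332 V_DS + 3.33 = 0, giving V_DS = 0.484 V (the root below V_ov).
I_D = (3.33 − 0.484) / 2.4 = 1.19 mA.

I_D = 1.19 mA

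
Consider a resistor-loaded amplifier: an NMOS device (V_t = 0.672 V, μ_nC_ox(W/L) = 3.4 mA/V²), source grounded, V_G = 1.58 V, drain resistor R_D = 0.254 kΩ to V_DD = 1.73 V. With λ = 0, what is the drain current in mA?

V_GS = V_G = 1.58 V, so V_ov = 1.58 − 0.672 = 0.908 V.
Assume saturation: I_D = ½ k_n V_ov² = 0.5 × 3.4 × 0.908² = 1.4 mA, giving V_DS = V_DD − I_D R_D = 1.73 − 1.4 × 0.254 = 1.37 V.
V_DS = 1.37 V ≥ V_ov = 0.908 V, confirming saturation.

I_D = 1.40 mA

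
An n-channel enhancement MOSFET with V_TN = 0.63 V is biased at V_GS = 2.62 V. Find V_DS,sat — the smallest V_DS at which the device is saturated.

The boundary between triode and saturation is V_DS = V_GS − V_TN = V_ov.
V_ov = 2.62 − 0.63 = 1.99 V.

V_DS,sat = 1.99 V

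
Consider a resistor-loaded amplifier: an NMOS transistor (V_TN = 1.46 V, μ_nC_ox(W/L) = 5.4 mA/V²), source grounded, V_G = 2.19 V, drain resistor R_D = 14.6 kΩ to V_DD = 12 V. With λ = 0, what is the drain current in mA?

I_D = 0.805 mA

V_GS = V_G = 2.19 V, so V_ov = 2.19 − 1.46 = 0.73 V.
Assume saturation: I_D = ½ k_n V_ov² = 0.5 × 5.4 × 0.73² = 1.44 mA, giving V_DS = V_DD − I_D R_D = 12 − 1.44 × 14.6 = -9.01 V.
But -9.01 V < V_ov = 0.73 V, so the device is actually in triode.
In triode I_D = k_n[V_ov V_DS − ½ V_DS²] and I_D = (V_DD − V_DS)/R_D. Equating: 39.4 V_DS² − 58.55 V_DS + 12 = 0, giving V_DS = 0.246 V (the root below V_ov).
I_D = (12 − 0.246) / 14.6 = 0.805 mA.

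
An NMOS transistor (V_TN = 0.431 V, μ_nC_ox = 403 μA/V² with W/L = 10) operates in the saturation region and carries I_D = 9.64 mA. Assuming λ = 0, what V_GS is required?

V_GS = 2.62 V

k_n = μ_nC_ox · (W/L) = 4.03 mA/V².
In saturation I_D = ½ k_n (V_GS − V_TN)², so V_GS − V_TN = √(2 I_D / k_n) = √(2 × 9.64 / 4.03) = 2.19 V.
V_GS = 0.431 + 2.19 = 2.62 V.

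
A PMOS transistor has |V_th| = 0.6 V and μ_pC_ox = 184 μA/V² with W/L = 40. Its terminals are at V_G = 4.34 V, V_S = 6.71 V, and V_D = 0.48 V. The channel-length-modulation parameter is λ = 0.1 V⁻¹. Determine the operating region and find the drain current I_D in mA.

Saturation; I_D = 18.7 mA

V_SG = V_S − V_G = 6.71 − 4.34 = 2.37 V; V_SD = V_S − V_D = 6.71 − 0.48 = 6.23 V.
k_p = μ_pC_ox · (W/L) = 7.36 mA/V².
V_ov = V_SG − |V_th| = 2.37 − 0.6 = 1.77 V.
Since V_SD = 6.23 V ≥ V_ov = 1.77 V, the device is in saturation.
I_D = ½ k_p V_ov² (1 + λ V_SD) = 0.5 × 7.36 × 1.77² × (1 + 0.1 × 6.23) = 18.7 mA.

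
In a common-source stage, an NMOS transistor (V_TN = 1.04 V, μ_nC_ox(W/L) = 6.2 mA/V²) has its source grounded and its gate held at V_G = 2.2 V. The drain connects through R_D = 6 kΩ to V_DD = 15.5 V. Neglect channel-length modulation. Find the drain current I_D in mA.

I_D = 2.51 mA

V_GS = V_G = 2.2 V, so V_ov = 2.2 − 1.04 = 1.16 V.
Assume saturation: I_D = ½ k_n V_ov² = 0.5 × 6.2 × 1.16² = 4.17 mA, giving V_DS = V_DD − I_D R_D = 15.5 − 4.17 × 6 = -9.53 V.
But -9.53 V < V_ov = 1.16 V, so the device is actually in triode.
In triode I_D = k_n[V_ov V_DS − ½ V_DS²] and I_D = (V_DD − V_DS)/R_D. Equating: 18.6 V_DS² − 44.15 V_DS + 15.5 = 0, giving V_DS = 0.428 V (the root below V_ov).
I_D = (15.5 − 0.428) / 6 = 2.51 mA.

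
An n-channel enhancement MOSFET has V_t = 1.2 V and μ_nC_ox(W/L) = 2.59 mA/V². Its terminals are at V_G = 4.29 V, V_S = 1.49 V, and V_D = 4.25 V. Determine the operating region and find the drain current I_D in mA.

Saturation; I_D = 3.32 mA

V_GS = V_G − V_S = 4.29 − 1.49 = 2.8 V; V_DS = V_D − V_S = 4.25 − 1.49 = 2.76 V.
V_ov = V_GS − V_t = 2.8 − 1.2 = 1.6 V.
Since V_DS = 2.76 V ≥ V_ov = 1.6 V, the device is in saturation.
I_D = ½ k_n V_ov² = 0.5 × 2.59 × 1.6² = 3.32 mA.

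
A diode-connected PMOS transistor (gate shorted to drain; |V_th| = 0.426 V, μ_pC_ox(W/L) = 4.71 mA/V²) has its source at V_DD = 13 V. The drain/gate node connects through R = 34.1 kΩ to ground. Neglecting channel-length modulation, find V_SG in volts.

With gate tied to drain, V_SG = V_SD ≥ V_SG − |V_th|, so the device is in saturation.
KCL at the drain: ½ k_p (V_SG − |V_th|)² = (V_DD − V_SG)/R.
Let x = V_SG − 0.426. Then 80.3 x² + x − 12.57 = 0, giving x = 0.39 V (positive root), so V_SG = 0.816 V.
I_D = (V_DD − V_SG)/R = (13 − 0.816) / 34.1 = 0.357 mA.

V_SG = 0.816 V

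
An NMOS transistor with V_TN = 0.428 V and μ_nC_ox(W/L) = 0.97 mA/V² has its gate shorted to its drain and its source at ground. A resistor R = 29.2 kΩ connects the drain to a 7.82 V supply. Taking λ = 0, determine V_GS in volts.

With gate tied to drain, V_GS = V_DS ≥ V_GS − V_TN, so the device is in saturation.
KCL at the drain: ½ k_n (V_GS − V_TN)² = (V_DD − V_GS)/R.
Let x = V_GS − 0.428. Then 14.2 x² + x − 7.392 = 0, giving x = 0.688 V (positive root), so V_GS = 1.12 V.
I_D = (V_DD − V_GS)/R = (7.82 − 1.12) / 29.2 = 0.23 mA.

V_GS = 1.12 V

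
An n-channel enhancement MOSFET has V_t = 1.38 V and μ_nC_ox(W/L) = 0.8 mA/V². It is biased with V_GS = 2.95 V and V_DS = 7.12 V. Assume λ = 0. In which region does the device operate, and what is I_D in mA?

V_ov = V_GS − V_t = 2.95 − 1.38 = 1.57 V.
Since V_DS = 7.12 V ≥ V_ov = 1.57 V, the device is in saturation.
I_D = ½ k_n V_ov² = 0.5 × 0.8 × 1.57² = 0.986 mA.

Saturation; I_D = 0.986 mA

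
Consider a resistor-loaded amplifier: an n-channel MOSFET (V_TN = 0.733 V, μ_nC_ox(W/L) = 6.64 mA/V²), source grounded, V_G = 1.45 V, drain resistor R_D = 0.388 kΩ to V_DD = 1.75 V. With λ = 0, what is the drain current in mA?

I_D = 1.71 mA

V_GS = V_G = 1.45 V, so V_ov = 1.45 − 0.733 = 0.717 V.
Assume saturation: I_D = ½ k_n V_ov² = 0.5 × 6.64 × 0.717² = 1.71 mA, giving V_DS = V_DD − I_D R_D = 1.75 − 1.71 × 0.388 = 1.09 V.
V_DS = 1.09 V ≥ V_ov = 0.717 V, confirming saturation.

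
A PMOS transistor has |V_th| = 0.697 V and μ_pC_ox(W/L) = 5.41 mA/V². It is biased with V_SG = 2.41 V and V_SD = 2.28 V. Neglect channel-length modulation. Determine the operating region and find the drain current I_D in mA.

V_ov = V_SG − |V_th| = 2.41 − 0.697 = 1.71 V.
Since V_SD = 2.28 V ≥ V_ov = 1.71 V, the device is in saturation.
I_D = ½ k_p V_ov² = 0.5 × 5.41 × 1.71² = 7.94 mA.

Saturation; I_D = 7.94 mA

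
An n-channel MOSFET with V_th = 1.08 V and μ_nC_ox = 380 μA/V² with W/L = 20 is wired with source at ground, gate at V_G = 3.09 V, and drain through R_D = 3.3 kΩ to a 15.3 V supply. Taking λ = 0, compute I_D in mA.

V_GS = V_G = 3.09 V, so V_ov = 3.09 − 1.08 = 2.01 V.
k_n = μ_nC_ox · (W/L) = 7.6 mA/V².
Assume saturation: I_D = ½ k_n V_ov² = 0.5 × 7.6 × 2.01² = 15.4 mA, giving V_DS = V_DD − I_D R_D = 15.3 − 15.4 × 3.3 = -35.4 V.
But -35.4 V < V_ov = 2.01 V, so the device is actually in triode.
In triode I_D = k_n[V_ov V_DS − ½ V_DS²] and I_D = (V_DD − V_DS)/R_D. Equating: 12.5 V_DS² − 51.41 V_DS + 15.3 = 0, giving V_DS = 0.323 V (the root below V_ov).
I_D = (15.3 − 0.323) / 3.3 = 4.54 mA.

I_D = 4.54 mA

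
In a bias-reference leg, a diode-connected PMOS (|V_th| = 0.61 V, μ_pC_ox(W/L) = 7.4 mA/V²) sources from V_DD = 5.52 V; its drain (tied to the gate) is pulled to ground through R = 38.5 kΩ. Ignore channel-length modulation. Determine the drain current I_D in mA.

I_D = 0.123 mA

With gate tied to drain, V_SG = V_SD ≥ V_SG − |V_th|, so the device is in saturation.
KCL at the drain: ½ k_p (V_SG − |V_th|)² = (V_DD − V_SG)/R.
Let x = V_SG − 0.61. Then 142 x² + x − 4.91 = 0, giving x = 0.182 V (positive root), so V_SG = 0.792 V.
I_D = (V_DD − V_SG)/R = (5.52 − 0.792) / 38.5 = 0.123 mA.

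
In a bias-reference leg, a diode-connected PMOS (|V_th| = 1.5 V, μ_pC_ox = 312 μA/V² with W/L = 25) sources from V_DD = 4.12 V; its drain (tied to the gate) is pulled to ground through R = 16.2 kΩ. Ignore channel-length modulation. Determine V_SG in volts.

V_SG = 1.70 V

With gate tied to drain, V_SG = V_SD ≥ V_SG − |V_th|, so the device is in saturation.
k_p = μ_pC_ox · (W/L) = 7.8 mA/V².
KCL at the drain: ½ k_p (V_SG − |V_th|)² = (V_DD − V_SG)/R.
Let x = V_SG − 1.5. Then 63.2 x² + x − 2.62 = 0, giving x = 0.196 V (positive root), so V_SG = 1.7 V.
I_D = (V_DD − V_SG)/R = (4.12 − 1.7) / 16.2 = 0.15 mA.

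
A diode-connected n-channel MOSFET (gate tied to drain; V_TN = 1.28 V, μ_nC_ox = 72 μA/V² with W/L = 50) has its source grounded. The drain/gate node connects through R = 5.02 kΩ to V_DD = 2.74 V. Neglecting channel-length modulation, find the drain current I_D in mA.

With gate tied to drain, V_GS = V_DS ≥ V_GS − V_TN, so the device is in saturation.
k_n = μ_nC_ox · (W/L) = 3.6 mA/V².
KCL at the drain: ½ k_n (V_GS − V_TN)² = (V_DD − V_GS)/R.
Let x = V_GS − 1.28. Then 9.04 x² + x − 1.46 = 0, giving x = 0.35 V (positive root), so V_GS = 1.63 V.
I_D = (V_DD − V_GS)/R = (2.74 − 1.63) / 5.02 = 0.221 mA.

I_D = 0.221 mA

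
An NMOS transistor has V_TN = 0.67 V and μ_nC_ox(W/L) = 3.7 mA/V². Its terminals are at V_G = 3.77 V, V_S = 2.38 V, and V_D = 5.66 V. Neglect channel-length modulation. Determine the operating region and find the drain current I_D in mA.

V_GS = V_G − V_S = 3.77 − 2.38 = 1.39 V; V_DS = V_D − V_S = 5.66 − 2.38 = 3.28 V.
V_ov = V_GS − V_TN = 1.39 − 0.67 = 0.72 V.
Since V_DS = 3.28 V ≥ V_ov = 0.72 V, the device is in saturation.
I_D = ½ k_n V_ov² = 0.5 × 3.7 × 0.72² = 0.959 mA.

Saturation; I_D = 0.959 mA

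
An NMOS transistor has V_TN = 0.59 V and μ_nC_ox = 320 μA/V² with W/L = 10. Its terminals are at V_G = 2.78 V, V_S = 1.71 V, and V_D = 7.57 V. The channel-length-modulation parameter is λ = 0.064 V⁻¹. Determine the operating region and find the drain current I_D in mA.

Saturation; I_D = 0.507 mA

V_GS = V_G − V_S = 2.78 − 1.71 = 1.07 V; V_DS = V_D − V_S = 7.57 − 1.71 = 5.86 V.
k_n = μ_nC_ox · (W/L) = 3.2 mA/V².
V_ov = V_GS − V_TN = 1.07 − 0.59 = 0.48 V.
Since V_DS = 5.86 V ≥ V_ov = 0.48 V, the device is in saturation.
I_D = ½ k_n V_ov² (1 + λ V_DS) = 0.5 × 3.2 × 0.48² × (1 + 0.064 × 5.86) = 0.507 mA.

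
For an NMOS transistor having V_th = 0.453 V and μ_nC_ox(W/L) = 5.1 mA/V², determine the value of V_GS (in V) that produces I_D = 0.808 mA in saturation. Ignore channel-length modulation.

V_GS = 1.02 V

In saturation I_D = ½ k_n (V_GS − V_th)², so V_GS − V_th = √(2 I_D / k_n) = √(2 × 0.808 / 5.1) = 0.563 V.
V_GS = 0.453 + 0.563 = 1.02 V.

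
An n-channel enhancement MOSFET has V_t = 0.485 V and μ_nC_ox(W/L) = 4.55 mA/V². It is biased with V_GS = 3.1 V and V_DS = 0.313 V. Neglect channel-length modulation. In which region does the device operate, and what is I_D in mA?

Triode; I_D = 3.50 mA

V_ov = V_GS − V_t = 3.1 − 0.485 = 2.62 V.
Since V_DS = 0.313 V < V_ov = 2.62 V, the device is in the triode region.
I_D = k_n [V_ov · V_DS − ½ V_DS²] = 4.55 × [2.62 × 0.313 − 0.5 × 0.313²] = 3.5 mA.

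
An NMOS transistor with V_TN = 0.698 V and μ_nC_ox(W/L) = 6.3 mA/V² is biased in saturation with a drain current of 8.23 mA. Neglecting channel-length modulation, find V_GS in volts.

In saturation I_D = ½ k_n (V_GS − V_TN)², so V_GS − V_TN = √(2 I_D / k_n) = √(2 × 8.23 / 6.3) = 1.62 V.
V_GS = 0.698 + 1.62 = 2.31 V.

V_GS = 2.31 V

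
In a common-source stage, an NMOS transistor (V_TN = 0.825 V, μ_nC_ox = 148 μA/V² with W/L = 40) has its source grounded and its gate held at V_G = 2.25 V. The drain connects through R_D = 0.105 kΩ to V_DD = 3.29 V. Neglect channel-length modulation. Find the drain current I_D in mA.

I_D = 6.01 mA

V_GS = V_G = 2.25 V, so V_ov = 2.25 − 0.825 = 1.43 V.
k_n = μ_nC_ox · (W/L) = 5.92 mA/V².
Assume saturation: I_D = ½ k_n V_ov² = 0.5 × 5.92 × 1.43² = 6.01 mA, giving V_DS = V_DD − I_D R_D = 3.29 − 6.01 × 0.105 = 2.66 V.
V_DS = 2.66 V ≥ V_ov = 1.43 V, confirming saturation.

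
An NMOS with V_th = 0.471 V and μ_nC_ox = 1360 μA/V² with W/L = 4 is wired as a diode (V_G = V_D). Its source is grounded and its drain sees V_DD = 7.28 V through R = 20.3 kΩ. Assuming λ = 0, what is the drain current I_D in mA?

I_D = 0.319 mA

With gate tied to drain, V_GS = V_DS ≥ V_GS − V_th, so the device is in saturation.
k_n = μ_nC_ox · (W/L) = 5.44 mA/V².
KCL at the drain: ½ k_n (V_GS − V_th)² = (V_DD − V_GS)/R.
Let x = V_GS − 0.471. Then 55.2 x² + x − 6.809 = 0, giving x = 0.342 V (positive root), so V_GS = 0.813 V.
I_D = (V_DD − V_GS)/R = (7.28 − 0.813) / 20.3 = 0.319 mA.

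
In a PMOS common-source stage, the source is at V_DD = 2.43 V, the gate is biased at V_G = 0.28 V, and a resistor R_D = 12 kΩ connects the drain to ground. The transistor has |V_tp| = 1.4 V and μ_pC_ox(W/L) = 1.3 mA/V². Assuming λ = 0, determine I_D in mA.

V_SG = V_DD − V_G = 2.43 − 0.28 = 2.15 V, so V_ov = 2.15 − 1.4 = 0.75 V.
Assume saturation: I_D = ½ k_p V_ov² = 0.5 × 1.3 × 0.75² = 0.366 mA, giving V_SD = V_DD − I_D R_D = 2.43 − 0.366 × 12 = -1.96 V.
But -1.96 V < V_ov = 0.75 V, so the device is actually in triode.
In triode I_D = k_p[V_ov V_SD − ½ V_SD²] and I_D = (V_DD − V_SD)/R_D. Equating: 7.8 V_SD² − 12.7 V_SD + 2.43 = 0, giving V_SD = 0.221 V (the root below V_ov).
I_D = (2.43 − 0.221) / 12 = 0.184 mA.

I_D = 0.184 mA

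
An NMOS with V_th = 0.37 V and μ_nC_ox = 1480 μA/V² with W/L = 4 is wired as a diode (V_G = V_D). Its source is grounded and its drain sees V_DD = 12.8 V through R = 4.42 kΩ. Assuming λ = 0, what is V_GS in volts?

V_GS = 1.31 V

With gate tied to drain, V_GS = V_DS ≥ V_GS − V_th, so the device is in saturation.
k_n = μ_nC_ox · (W/L) = 5.92 mA/V².
KCL at the drain: ½ k_n (V_GS − V_th)² = (V_DD − V_GS)/R.
Let x = V_GS − 0.37. Then 13.1 x² + x − 12.43 = 0, giving x = 0.937 V (positive root), so V_GS = 1.31 V.
I_D = (V_DD − V_GS)/R = (12.8 − 1.31) / 4.42 = 2.6 mA.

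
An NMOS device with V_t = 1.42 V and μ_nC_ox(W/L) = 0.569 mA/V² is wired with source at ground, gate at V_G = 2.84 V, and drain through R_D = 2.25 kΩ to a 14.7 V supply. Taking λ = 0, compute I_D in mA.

I_D = 0.574 mA

V_GS = V_G = 2.84 V, so V_ov = 2.84 − 1.42 = 1.42 V.
Assume saturation: I_D = ½ k_n V_ov² = 0.5 × 0.569 × 1.42² = 0.574 mA, giving V_DS = V_DD − I_D R_D = 14.7 − 0.574 × 2.25 = 13.4 V.
V_DS = 13.4 V ≥ V_ov = 1.42 V, confirming saturation.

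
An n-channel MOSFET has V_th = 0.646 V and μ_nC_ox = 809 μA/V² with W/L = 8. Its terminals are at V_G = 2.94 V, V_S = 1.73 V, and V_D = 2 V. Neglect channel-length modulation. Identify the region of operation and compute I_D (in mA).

V_GS = V_G − V_S = 2.94 − 1.73 = 1.21 V; V_DS = V_D − V_S = 2 − 1.73 = 0.27 V.
k_n = μ_nC_ox · (W/L) = 6.472 mA/V².
V_ov = V_GS − V_th = 1.21 − 0.646 = 0.564 V.
Since V_DS = 0.27 V < V_ov = 0.564 V, the device is in the triode region.
I_D = k_n [V_ov · V_DS − ½ V_DS²] = 6.472 × [0.564 × 0.27 − 0.5 × 0.27²] = 0.75 mA.

Triode; I_D = 0.750 mA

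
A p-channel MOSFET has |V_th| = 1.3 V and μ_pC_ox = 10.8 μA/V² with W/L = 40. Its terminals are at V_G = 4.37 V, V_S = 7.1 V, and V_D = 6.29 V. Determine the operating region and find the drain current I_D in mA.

V_SG = V_S − V_G = 7.1 − 4.37 = 2.73 V; V_SD = V_S − V_D = 7.1 − 6.29 = 0.81 V.
k_p = μ_pC_ox · (W/L) = 0.432 mA/V².
V_ov = V_SG − |V_th| = 2.73 − 1.3 = 1.43 V.
Since V_SD = 0.81 V < V_ov = 1.43 V, the device is in the triode region.
I_D = k_p [V_ov · V_SD − ½ V_SD²] = 0.432 × [1.43 × 0.81 − 0.5 × 0.81²] = 0.359 mA.

Triode; I_D = 0.359 mA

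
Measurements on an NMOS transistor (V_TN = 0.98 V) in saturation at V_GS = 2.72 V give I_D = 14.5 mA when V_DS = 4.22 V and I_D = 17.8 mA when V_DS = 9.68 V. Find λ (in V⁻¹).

With V_GS fixed, I_D ∝ (1 + λ V_DS) in saturation, so I_D2/I_D1 = (1 + λ V_DS2)/(1 + λ V_DS1).
17.8/14.5 = 1.228 = (1 + 9.68 λ)/(1 + 4.22 λ).
Solving: λ (I_D1 V_DS2 − I_D2 V_DS1) = I_D2 − I_D1, so λ = (17.8 − 14.5) / (14.5 × 9.68 − 17.8 × 4.22) = 3.3 / 65.2 = 0.0506 V⁻¹.

λ = 0.0506 V⁻¹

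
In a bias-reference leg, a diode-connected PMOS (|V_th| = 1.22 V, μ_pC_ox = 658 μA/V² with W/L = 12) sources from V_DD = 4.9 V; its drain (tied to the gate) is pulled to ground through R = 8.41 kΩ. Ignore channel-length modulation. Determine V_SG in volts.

V_SG = 1.54 V

With gate tied to drain, V_SG = V_SD ≥ V_SG − |V_th|, so the device is in saturation.
k_p = μ_pC_ox · (W/L) = 7.896 mA/V².
KCL at the drain: ½ k_p (V_SG − |V_th|)² = (V_DD − V_SG)/R.
Let x = V_SG − 1.22. Then 33.2 x² + x − 3.68 = 0, giving x = 0.318 V (positive root), so V_SG = 1.54 V.
I_D = (V_DD − V_SG)/R = (4.9 − 1.54) / 8.41 = 0.4 mA.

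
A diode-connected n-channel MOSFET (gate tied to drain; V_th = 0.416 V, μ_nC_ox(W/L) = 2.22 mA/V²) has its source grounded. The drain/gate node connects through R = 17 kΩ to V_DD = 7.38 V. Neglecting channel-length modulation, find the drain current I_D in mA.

I_D = 0.375 mA

With gate tied to drain, V_GS = V_DS ≥ V_GS − V_th, so the device is in saturation.
KCL at the drain: ½ k_n (V_GS − V_th)² = (V_DD − V_GS)/R.
Let x = V_GS − 0.416. Then 18.9 x² + x − 6.964 = 0, giving x = 0.582 V (positive root), so V_GS = 0.998 V.
I_D = (V_DD − V_GS)/R = (7.38 − 0.998) / 17 = 0.375 mA.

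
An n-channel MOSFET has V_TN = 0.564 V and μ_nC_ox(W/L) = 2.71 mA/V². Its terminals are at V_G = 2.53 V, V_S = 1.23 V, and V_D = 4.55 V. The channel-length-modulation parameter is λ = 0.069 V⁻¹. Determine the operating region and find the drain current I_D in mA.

Saturation; I_D = 0.902 mA

V_GS = V_G − V_S = 2.53 − 1.23 = 1.3 V; V_DS = V_D − V_S = 4.55 − 1.23 = 3.32 V.
V_ov = V_GS − V_TN = 1.3 − 0.564 = 0.736 V.
Since V_DS = 3.32 V ≥ V_ov = 0.736 V, the device is in saturation.
I_D = ½ k_n V_ov² (1 + λ V_DS) = 0.5 × 2.71 × 0.736² × (1 + 0.069 × 3.32) = 0.902 mA.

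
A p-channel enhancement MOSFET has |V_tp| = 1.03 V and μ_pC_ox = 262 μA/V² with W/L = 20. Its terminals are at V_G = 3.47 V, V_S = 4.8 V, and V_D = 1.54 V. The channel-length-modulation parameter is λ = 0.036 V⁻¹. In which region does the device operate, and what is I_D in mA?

V_SG = V_S − V_G = 4.8 − 3.47 = 1.33 V; V_SD = V_S − V_D = 4.8 − 1.54 = 3.26 V.
k_p = μ_pC_ox · (W/L) = 5.24 mA/V².
V_ov = V_SG − |V_tp| = 1.33 − 1.03 = 0.3 V.
Since V_SD = 3.26 V ≥ V_ov = 0.3 V, the device is in saturation.
I_D = ½ k_p V_ov² (1 + λ V_SD) = 0.5 × 5.24 × 0.3² × (1 + 0.036 × 3.26) = 0.263 mA.

Saturation; I_D = 0.263 mA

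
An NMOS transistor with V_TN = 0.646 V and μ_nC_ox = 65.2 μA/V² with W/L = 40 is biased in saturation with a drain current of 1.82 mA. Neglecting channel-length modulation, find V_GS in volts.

V_GS = 1.83 V

k_n = μ_nC_ox · (W/L) = 2.608 mA/V².
In saturation I_D = ½ k_n (V_GS − V_TN)², so V_GS − V_TN = √(2 I_D / k_n) = √(2 × 1.82 / 2.608) = 1.18 V.
V_GS = 0.646 + 1.18 = 1.83 V.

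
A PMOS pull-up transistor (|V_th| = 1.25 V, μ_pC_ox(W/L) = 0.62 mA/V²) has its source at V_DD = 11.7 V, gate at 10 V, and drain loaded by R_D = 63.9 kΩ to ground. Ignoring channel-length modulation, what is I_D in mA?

V_SG = V_DD − V_G = 11.7 − 10 = 1.7 V, so V_ov = 1.7 − 1.25 = 0.45 V.
Assume saturation: I_D = ½ k_p V_ov² = 0.5 × 0.62 × 0.45² = 0.0628 mA, giving V_SD = V_DD − I_D R_D = 11.7 − 0.0628 × 63.9 = 7.69 V.
V_SD = 7.69 V ≥ V_ov = 0.45 V, confirming saturation.

I_D = 0.0628 mA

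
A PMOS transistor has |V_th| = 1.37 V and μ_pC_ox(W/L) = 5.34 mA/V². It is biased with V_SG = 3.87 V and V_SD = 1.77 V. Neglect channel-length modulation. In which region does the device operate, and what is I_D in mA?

V_ov = V_SG − |V_th| = 3.87 − 1.37 = 2.5 V.
Since V_SD = 1.77 V < V_ov = 2.5 V, the device is in the triode region.
I_D = k_p [V_ov · V_SD − ½ V_SD²] = 5.34 × [2.5 × 1.77 − 0.5 × 1.77²] = 15.3 mA.

Triode; I_D = 15.3 mA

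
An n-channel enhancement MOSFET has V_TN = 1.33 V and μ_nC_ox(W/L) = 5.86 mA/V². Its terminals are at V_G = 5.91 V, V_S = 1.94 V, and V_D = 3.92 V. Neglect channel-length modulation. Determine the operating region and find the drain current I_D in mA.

Triode; I_D = 19.1 mA

V_GS = V_G − V_S = 5.91 − 1.94 = 3.97 V; V_DS = V_D − V_S = 3.92 − 1.94 = 1.98 V.
V_ov = V_GS − V_TN = 3.97 − 1.33 = 2.64 V.
Since V_DS = 1.98 V < V_ov = 2.64 V, the device is in the triode region.
I_D = k_n [V_ov · V_DS − ½ V_DS²] = 5.86 × [2.64 × 1.98 − 0.5 × 1.98²] = 19.1 mA.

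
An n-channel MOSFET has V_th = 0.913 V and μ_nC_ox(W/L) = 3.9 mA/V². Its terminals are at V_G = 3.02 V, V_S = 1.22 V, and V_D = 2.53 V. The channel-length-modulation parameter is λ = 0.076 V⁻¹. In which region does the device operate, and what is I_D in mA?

V_GS = V_G − V_S = 3.02 − 1.22 = 1.8 V; V_DS = V_D − V_S = 2.53 − 1.22 = 1.31 V.
V_ov = V_GS − V_th = 1.8 − 0.913 = 0.887 V.
Since V_DS = 1.31 V ≥ V_ov = 0.887 V, the device is in saturation.
I_D = ½ k_n V_ov² (1 + λ V_DS) = 0.5 × 3.9 × 0.887² × (1 + 0.076 × 1.31) = 1.69 mA.

Saturation; I_D = 1.69 mA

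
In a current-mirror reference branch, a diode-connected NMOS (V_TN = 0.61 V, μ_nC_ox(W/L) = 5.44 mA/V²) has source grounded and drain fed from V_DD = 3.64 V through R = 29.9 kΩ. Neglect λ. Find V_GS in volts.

With gate tied to drain, V_GS = V_DS ≥ V_GS − V_TN, so the device is in saturation.
KCL at the drain: ½ k_n (V_GS − V_TN)² = (V_DD − V_GS)/R.
Let x = V_GS − 0.61. Then 81.3 x² + x − 3.03 = 0, giving x = 0.187 V (positive root), so V_GS = 0.797 V.
I_D = (V_DD − V_GS)/R = (3.64 − 0.797) / 29.9 = 0.0951 mA.

V_GS = 0.797 V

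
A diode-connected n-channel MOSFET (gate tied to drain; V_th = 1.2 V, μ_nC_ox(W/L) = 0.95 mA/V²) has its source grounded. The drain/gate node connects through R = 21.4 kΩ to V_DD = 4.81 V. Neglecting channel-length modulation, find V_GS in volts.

V_GS = 1.75 V

With gate tied to drain, V_GS = V_DS ≥ V_GS − V_th, so the device is in saturation.
KCL at the drain: ½ k_n (V_GS − V_th)² = (V_DD − V_GS)/R.
Let x = V_GS − 1.2. Then 10.2 x² + x − 3.61 = 0, giving x = 0.549 V (positive root), so V_GS = 1.75 V.
I_D = (V_DD − V_GS)/R = (4.81 − 1.75) / 21.4 = 0.143 mA.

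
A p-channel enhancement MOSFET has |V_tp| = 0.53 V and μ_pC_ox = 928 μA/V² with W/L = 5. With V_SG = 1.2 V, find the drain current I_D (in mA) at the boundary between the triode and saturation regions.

At the boundary V_SD = V_ov = V_SG − |V_tp| = 1.2 − 0.53 = 0.67 V.
k_p = μ_pC_ox · (W/L) = 4.64 mA/V².
I_D = ½ k_p V_ov² = 0.5 × 4.64 × 0.67² = 1.04 mA.

I_D = 1.04 mA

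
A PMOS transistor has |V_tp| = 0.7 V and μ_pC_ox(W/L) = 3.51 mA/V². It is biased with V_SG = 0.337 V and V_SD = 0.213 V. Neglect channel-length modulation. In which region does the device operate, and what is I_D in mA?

V_SG = 0.337 V < |V_tp| = 0.7 V, so the transistor is in cutoff.

Cutoff; I_D = 0 mA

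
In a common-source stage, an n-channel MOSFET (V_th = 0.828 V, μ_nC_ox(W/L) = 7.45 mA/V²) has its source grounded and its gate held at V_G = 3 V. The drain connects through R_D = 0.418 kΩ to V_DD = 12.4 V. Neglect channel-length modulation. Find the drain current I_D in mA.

I_D = 17.6 mA

V_GS = V_G = 3 V, so V_ov = 3 − 0.828 = 2.17 V.
Assume saturation: I_D = ½ k_n V_ov² = 0.5 × 7.45 × 2.17² = 17.6 mA, giving V_DS = V_DD − I_D R_D = 12.4 − 17.6 × 0.418 = 5.05 V.
V_DS = 5.05 V ≥ V_ov = 2.17 V, confirming saturation.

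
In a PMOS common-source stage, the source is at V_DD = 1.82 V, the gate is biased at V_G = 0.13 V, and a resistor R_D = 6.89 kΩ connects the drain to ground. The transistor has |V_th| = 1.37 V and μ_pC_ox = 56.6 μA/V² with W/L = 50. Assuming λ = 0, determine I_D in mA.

V_SG = V_DD − V_G = 1.82 − 0.13 = 1.69 V, so V_ov = 1.69 − 1.37 = 0.32 V.
k_p = μ_pC_ox · (W/L) = 2.83 mA/V².
Assume saturation: I_D = ½ k_p V_ov² = 0.5 × 2.83 × 0.32² = 0.145 mA, giving V_SD = V_DD − I_D R_D = 1.82 − 0.145 × 6.89 = 0.822 V.
V_SD = 0.822 V ≥ V_ov = 0.32 V, confirming saturation.

I_D = 0.145 mA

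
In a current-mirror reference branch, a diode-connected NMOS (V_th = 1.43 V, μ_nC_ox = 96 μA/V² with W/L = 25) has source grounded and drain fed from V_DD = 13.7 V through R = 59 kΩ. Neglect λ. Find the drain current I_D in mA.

I_D = 0.201 mA

With gate tied to drain, V_GS = V_DS ≥ V_GS − V_th, so the device is in saturation.
k_n = μ_nC_ox · (W/L) = 2.4 mA/V².
KCL at the drain: ½ k_n (V_GS − V_th)² = (V_DD − V_GS)/R.
Let x = V_GS − 1.43. Then 70.8 x² + x − 12.27 = 0, giving x = 0.409 V (positive root), so V_GS = 1.84 V.
I_D = (V_DD − V_GS)/R = (13.7 − 1.84) / 59 = 0.201 mA.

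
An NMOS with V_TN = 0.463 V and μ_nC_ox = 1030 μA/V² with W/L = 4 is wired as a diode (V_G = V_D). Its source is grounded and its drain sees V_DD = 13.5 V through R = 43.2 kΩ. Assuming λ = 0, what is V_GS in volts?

With gate tied to drain, V_GS = V_DS ≥ V_GS − V_TN, so the device is in saturation.
k_n = μ_nC_ox · (W/L) = 4.12 mA/V².
KCL at the drain: ½ k_n (V_GS − V_TN)² = (V_DD − V_GS)/R.
Let x = V_GS − 0.463. Then 89 x² + x − 13.04 = 0, giving x = 0.377 V (positive root), so V_GS = 0.84 V.
I_D = (V_DD − V_GS)/R = (13.5 − 0.84) / 43.2 = 0.293 mA.

V_GS = 0.840 V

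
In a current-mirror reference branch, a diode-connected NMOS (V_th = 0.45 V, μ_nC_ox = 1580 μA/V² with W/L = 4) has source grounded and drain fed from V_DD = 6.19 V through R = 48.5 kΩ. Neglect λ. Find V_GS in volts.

V_GS = 0.640 V

With gate tied to drain, V_GS = V_DS ≥ V_GS − V_th, so the device is in saturation.
k_n = μ_nC_ox · (W/L) = 6.32 mA/V².
KCL at the drain: ½ k_n (V_GS − V_th)² = (V_DD − V_GS)/R.
Let x = V_GS − 0.45. Then 153 x² + x − 5.74 = 0, giving x = 0.19 V (positive root), so V_GS = 0.64 V.
I_D = (V_DD − V_GS)/R = (6.19 − 0.64) / 48.5 = 0.114 mA.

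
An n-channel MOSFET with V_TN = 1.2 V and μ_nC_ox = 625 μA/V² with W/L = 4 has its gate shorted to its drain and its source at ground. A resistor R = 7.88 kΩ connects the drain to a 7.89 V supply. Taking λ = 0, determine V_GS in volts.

With gate tied to drain, V_GS = V_DS ≥ V_GS − V_TN, so the device is in saturation.
k_n = μ_nC_ox · (W/L) = 2.5 mA/V².
KCL at the drain: ½ k_n (V_GS − V_TN)² = (V_DD − V_GS)/R.
Let x = V_GS − 1.2. Then 9.85 x² + x − 6.69 = 0, giving x = 0.775 V (positive root), so V_GS = 1.97 V.
I_D = (V_DD − V_GS)/R = (7.89 − 1.97) / 7.88 = 0.751 mA.

V_GS = 1.97 V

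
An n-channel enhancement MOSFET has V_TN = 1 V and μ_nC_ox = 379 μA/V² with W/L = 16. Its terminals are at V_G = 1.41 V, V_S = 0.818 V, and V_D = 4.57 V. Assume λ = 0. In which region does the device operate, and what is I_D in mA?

V_GS = V_G − V_S = 1.41 − 0.818 = 0.592 V; V_DS = V_D − V_S = 4.57 − 0.818 = 3.75 V.
V_GS = 0.592 V < V_TN = 1 V, so the transistor is in cutoff.

Cutoff; I_D = 0 mA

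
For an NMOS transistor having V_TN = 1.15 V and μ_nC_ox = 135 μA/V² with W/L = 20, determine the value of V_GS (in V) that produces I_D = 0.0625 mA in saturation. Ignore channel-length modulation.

k_n = μ_nC_ox · (W/L) = 2.7 mA/V².
In saturation I_D = ½ k_n (V_GS − V_TN)², so V_GS − V_TN = √(2 I_D / k_n) = √(2 × 0.0625 / 2.7) = 0.215 V.
V_GS = 1.15 + 0.215 = 1.37 V.

V_GS = 1.37 V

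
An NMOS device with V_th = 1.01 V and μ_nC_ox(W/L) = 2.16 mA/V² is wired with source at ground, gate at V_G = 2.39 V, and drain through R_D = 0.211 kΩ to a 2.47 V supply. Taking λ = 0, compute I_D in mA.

I_D = 2.06 mA

V_GS = V_G = 2.39 V, so V_ov = 2.39 − 1.01 = 1.38 V.
Assume saturation: I_D = ½ k_n V_ov² = 0.5 × 2.16 × 1.38² = 2.06 mA, giving V_DS = V_DD − I_D R_D = 2.47 − 2.06 × 0.211 = 2.04 V.
V_DS = 2.04 V ≥ V_ov = 1.38 V, confirming saturation.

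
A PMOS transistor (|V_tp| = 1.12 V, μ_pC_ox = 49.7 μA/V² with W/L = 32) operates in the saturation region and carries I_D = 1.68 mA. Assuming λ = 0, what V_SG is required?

k_p = μ_pC_ox · (W/L) = 1.59 mA/V².
In saturation I_D = ½ k_p (V_SG − |V_tp|)², so V_SG − |V_tp| = √(2 I_D / k_p) = √(2 × 1.68 / 1.59) = 1.45 V.
V_SG = 1.12 + 1.45 = 2.57 V.

V_SG = 2.57 V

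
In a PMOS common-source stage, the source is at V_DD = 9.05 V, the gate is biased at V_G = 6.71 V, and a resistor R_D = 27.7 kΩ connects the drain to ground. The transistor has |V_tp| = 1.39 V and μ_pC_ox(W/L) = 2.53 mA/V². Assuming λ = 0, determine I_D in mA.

V_SG = V_DD − V_G = 9.05 − 6.71 = 2.34 V, so V_ov = 2.34 − 1.39 = 0.95 V.
Assume saturation: I_D = ½ k_p V_ov² = 0.5 × 2.53 × 0.95² = 1.14 mA, giving V_SD = V_DD − I_D R_D = 9.05 − 1.14 × 27.7 = -22.6 V.
But -22.6 V < V_ov = 0.95 V, so the device is actually in triode.
In triode I_D = k_p[V_ov V_SD − ½ V_SD²] and I_D = (V_DD − V_SD)/R_D. Equating: 35 V_SD² − 67.58 V_SD + 9.05 = 0, giving V_SD = 0.145 V (the root below V_ov).
I_D = (9.05 − 0.145) / 27.7 = 0.321 mA.

I_D = 0.321 mA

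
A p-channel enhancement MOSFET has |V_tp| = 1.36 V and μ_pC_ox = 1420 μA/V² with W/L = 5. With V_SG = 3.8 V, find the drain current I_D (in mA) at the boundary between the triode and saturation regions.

At the boundary V_SD = V_ov = V_SG − |V_tp| = 3.8 − 1.36 = 2.44 V.
k_p = μ_pC_ox · (W/L) = 7.1 mA/V².
I_D = ½ k_p V_ov² = 0.5 × 7.1 × 2.44² = 21.1 mA.

I_D = 21.1 mA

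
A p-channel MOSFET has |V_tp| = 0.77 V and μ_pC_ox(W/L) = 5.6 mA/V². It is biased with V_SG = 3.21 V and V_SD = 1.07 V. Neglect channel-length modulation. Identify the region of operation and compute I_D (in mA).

Triode; I_D = 11.4 mA

V_ov = V_SG − |V_tp| = 3.21 − 0.77 = 2.44 V.
Since V_SD = 1.07 V < V_ov = 2.44 V, the device is in the triode region.
I_D = k_p [V_ov · V_SD − ½ V_SD²] = 5.6 × [2.44 × 1.07 − 0.5 × 1.07²] = 11.4 mA.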